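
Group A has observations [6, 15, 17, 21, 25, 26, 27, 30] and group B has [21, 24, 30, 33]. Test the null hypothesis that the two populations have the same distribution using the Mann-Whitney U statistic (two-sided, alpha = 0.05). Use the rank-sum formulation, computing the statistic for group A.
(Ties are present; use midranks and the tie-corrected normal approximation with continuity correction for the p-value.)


Step 1: Combine and sort all 12 observations; assign midranks.
sorted (value, group): (6,X), (15,X), (17,X), (21,X), (21,Y), (24,Y), (25,X), (26,X), (27,X), (30,X), (30,Y), (33,Y)
ranks: 6->1, 15->2, 17->3, 21->4.5, 21->4.5, 24->6, 25->7, 26->8, 27->9, 30->10.5, 30->10.5, 33->12
Step 2: Rank sum for X: R1 = 1 + 2 + 3 + 4.5 + 7 + 8 + 9 + 10.5 = 45.
Step 3: U_X = R1 - n1(n1+1)/2 = 45 - 8*9/2 = 45 - 36 = 9.
       U_Y = n1*n2 - U_X = 32 - 9 = 23.
Step 4: Ties are present, so use the tie-corrected normal approximation (with continuity correction) for the p-value.
Step 5: p-value = 0.267926; compare to alpha = 0.05. fail to reject H0.

U_X = 9, p = 0.267926, fail to reject H0 at alpha = 0.05.


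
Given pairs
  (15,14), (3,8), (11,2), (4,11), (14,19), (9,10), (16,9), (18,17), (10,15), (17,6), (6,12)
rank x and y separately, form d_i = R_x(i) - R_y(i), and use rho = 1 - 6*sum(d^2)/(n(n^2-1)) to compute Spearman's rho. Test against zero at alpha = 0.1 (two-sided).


Step 1: Rank x and y separately (midranks; no ties here).
rank(x): 15->8, 3->1, 11->6, 4->2, 14->7, 9->4, 16->9, 18->11, 10->5, 17->10, 6->3
rank(y): 14->8, 8->3, 2->1, 11->6, 19->11, 10->5, 9->4, 17->10, 15->9, 6->2, 12->7
Step 2: d_i = R_x(i) - R_y(i); compute d_i^2.
  (8-8)^2=0, (1-3)^2=4, (6-1)^2=25, (2-6)^2=16, (7-11)^2=16, (4-5)^2=1, (9-4)^2=25, (11-10)^2=1, (5-9)^2=16, (10-2)^2=64, (3-7)^2=16
sum(d^2) = 184.
Step 3: rho = 1 - 6*184 / (11*(11^2 - 1)) = 1 - 1104/1320 = 0.163636.
Step 4: Under H0, t = rho * sqrt((n-2)/(1-rho^2)) = 0.4976 ~ t(9).
Step 5: Two-sided p-value from the t-distribution with 9 df = 0.630685.
Step 6: alpha = 0.1. fail to reject H0.

rho = 0.1636, p = 0.630685, fail to reject H0 at alpha = 0.1.


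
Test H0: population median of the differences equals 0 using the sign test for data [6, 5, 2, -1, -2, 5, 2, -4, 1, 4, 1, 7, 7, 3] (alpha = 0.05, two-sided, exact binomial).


Step 1: Discard zero differences. Original n = 14; n_eff = number of nonzero differences = 14.
Nonzero differences (with sign): +6, +5, +2, -1, -2, +5, +2, -4, +1, +4, +1, +7, +7, +3
Step 2: Count signs: positive = 11, negative = 3.
Step 3: Under H0: P(positive) = 0.5, so the number of positives S ~ Bin(14, 0.5).
Step 4: Two-sided exact p-value = sum of Bin(14,0.5) probabilities at or below the observed probability = 0.057373.
Step 5: alpha = 0.05. fail to reject H0.

n_eff = 14, pos = 11, neg = 3, p = 0.057373, fail to reject H0.


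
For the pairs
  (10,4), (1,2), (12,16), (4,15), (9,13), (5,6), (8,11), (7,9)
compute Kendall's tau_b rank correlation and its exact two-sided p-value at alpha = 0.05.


Step 1: Enumerate the 28 unordered pairs (i,j) with i<j and classify each by sign(x_j-x_i) * sign(y_j-y_i).
  (1,2):dx=-9,dy=-2->C; (1,3):dx=+2,dy=+12->C; (1,4):dx=-6,dy=+11->D; (1,5):dx=-1,dy=+9->D
  (1,6):dx=-5,dy=+2->D; (1,7):dx=-2,dy=+7->D; (1,8):dx=-3,dy=+5->D; (2,3):dx=+11,dy=+14->C
  (2,4):dx=+3,dy=+13->C; (2,5):dx=+8,dy=+11->C; (2,6):dx=+4,dy=+4->C; (2,7):dx=+7,dy=+9->C
  (2,8):dx=+6,dy=+7->C; (3,4):dx=-8,dy=-1->C; (3,5):dx=-3,dy=-3->C; (3,6):dx=-7,dy=-10->C
  (3,7):dx=-4,dy=-5->C; (3,8):dx=-5,dy=-7->C; (4,5):dx=+5,dy=-2->D; (4,6):dx=+1,dy=-9->D
  (4,7):dx=+4,dy=-4->D; (4,8):dx=+3,dy=-6->D; (5,6):dx=-4,dy=-7->C; (5,7):dx=-1,dy=-2->C
  (5,8):dx=-2,dy=-4->C; (6,7):dx=+3,dy=+5->C; (6,8):dx=+2,dy=+3->C; (7,8):dx=-1,dy=-2->C
Step 2: C = 19, D = 9, total pairs = 28.
Step 3: tau = (C - D)/(n(n-1)/2) = (19 - 9)/28 = 0.357143.
Step 4: Exact two-sided p-value (enumerate n! = 40320 permutations of y under H0): p = 0.275099.
Step 5: alpha = 0.05. fail to reject H0.

tau_b = 0.3571 (C=19, D=9), p = 0.275099, fail to reject H0.


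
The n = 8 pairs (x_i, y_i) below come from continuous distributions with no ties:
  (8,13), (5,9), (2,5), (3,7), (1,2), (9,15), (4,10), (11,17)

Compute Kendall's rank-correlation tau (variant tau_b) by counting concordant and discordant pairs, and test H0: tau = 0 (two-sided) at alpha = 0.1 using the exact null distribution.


Step 1: Enumerate the 28 unordered pairs (i,j) with i<j and classify each by sign(x_j-x_i) * sign(y_j-y_i).
  (1,2):dx=-3,dy=-4->C; (1,3):dx=-6,dy=-8->C; (1,4):dx=-5,dy=-6->C; (1,5):dx=-7,dy=-11->C
  (1,6):dx=+1,dy=+2->C; (1,7):dx=-4,dy=-3->C; (1,8):dx=+3,dy=+4->C; (2,3):dx=-3,dy=-4->C
  (2,4):dx=-2,dy=-2->C; (2,5):dx=-4,dy=-7->C; (2,6):dx=+4,dy=+6->C; (2,7):dx=-1,dy=+1->D
  (2,8):dx=+6,dy=+8->C; (3,4):dx=+1,dy=+2->C; (3,5):dx=-1,dy=-3->C; (3,6):dx=+7,dy=+10->C
  (3,7):dx=+2,dy=+5->C; (3,8):dx=+9,dy=+12->C; (4,5):dx=-2,dy=-5->C; (4,6):dx=+6,dy=+8->C
  (4,7):dx=+1,dy=+3->C; (4,8):dx=+8,dy=+10->C; (5,6):dx=+8,dy=+13->C; (5,7):dx=+3,dy=+8->C
  (5,8):dx=+10,dy=+15->C; (6,7):dx=-5,dy=-5->C; (6,8):dx=+2,dy=+2->C; (7,8):dx=+7,dy=+7->C
Step 2: C = 27, D = 1, total pairs = 28.
Step 3: tau = (C - D)/(n(n-1)/2) = (27 - 1)/28 = 0.928571.
Step 4: Exact two-sided p-value (enumerate n! = 40320 permutations of y under H0): p = 0.000397.
Step 5: alpha = 0.1. reject H0.

tau_b = 0.9286 (C=27, D=1), p = 0.000397, reject H0.


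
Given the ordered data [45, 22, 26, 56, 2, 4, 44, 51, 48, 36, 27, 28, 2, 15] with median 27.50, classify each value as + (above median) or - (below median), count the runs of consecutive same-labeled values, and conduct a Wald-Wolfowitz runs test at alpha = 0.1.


Step 1: Compute median = 27.50; label A = above, B = below.
Labels in order: ABBABBAAAABABB  (n_A = 7, n_B = 7)
Step 2: Count runs R = 8.
Step 3: Under H0 (random ordering), E[R] = 2*n_A*n_B/(n_A+n_B) + 1 = 2*7*7/14 + 1 = 8.0000.
        Var[R] = 2*n_A*n_B*(2*n_A*n_B - n_A - n_B) / ((n_A+n_B)^2 * (n_A+n_B-1)) = 8232/2548 = 3.2308.
        SD[R] = 1.7974.
Step 4: R = E[R], so z = 0 with no continuity correction.
Step 5: Two-sided p-value via normal approximation = 2*(1 - Phi(|z|)) = 1.000000.
Step 6: alpha = 0.1. fail to reject H0.

R = 8, z = 0.0000, p = 1.000000, fail to reject H0.


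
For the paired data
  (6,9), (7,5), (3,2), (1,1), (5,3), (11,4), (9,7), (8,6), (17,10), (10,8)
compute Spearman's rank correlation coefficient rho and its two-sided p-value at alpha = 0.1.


Step 1: Rank x and y separately (midranks; no ties here).
rank(x): 6->4, 7->5, 3->2, 1->1, 5->3, 11->9, 9->7, 8->6, 17->10, 10->8
rank(y): 9->9, 5->5, 2->2, 1->1, 3->3, 4->4, 7->7, 6->6, 10->10, 8->8
Step 2: d_i = R_x(i) - R_y(i); compute d_i^2.
  (4-9)^2=25, (5-5)^2=0, (2-2)^2=0, (1-1)^2=0, (3-3)^2=0, (9-4)^2=25, (7-7)^2=0, (6-6)^2=0, (10-10)^2=0, (8-8)^2=0
sum(d^2) = 50.
Step 3: rho = 1 - 6*50 / (10*(10^2 - 1)) = 1 - 300/990 = 0.696970.
Step 4: Under H0, t = rho * sqrt((n-2)/(1-rho^2)) = 2.7490 ~ t(8).
Step 5: Two-sided p-value from the t-distribution with 8 df = 0.025097.
Step 6: alpha = 0.1. reject H0.

rho = 0.6970, p = 0.025097, reject H0 at alpha = 0.1.


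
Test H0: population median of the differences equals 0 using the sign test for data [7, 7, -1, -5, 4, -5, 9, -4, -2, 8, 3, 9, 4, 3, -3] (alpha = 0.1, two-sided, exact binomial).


Step 1: Discard zero differences. Original n = 15; n_eff = number of nonzero differences = 15.
Nonzero differences (with sign): +7, +7, -1, -5, +4, -5, +9, -4, -2, +8, +3, +9, +4, +3, -3
Step 2: Count signs: positive = 9, negative = 6.
Step 3: Under H0: P(positive) = 0.5, so the number of positives S ~ Bin(15, 0.5).
Step 4: Two-sided exact p-value = sum of Bin(15,0.5) probabilities at or below the observed probability = 0.607239.
Step 5: alpha = 0.1. fail to reject H0.

n_eff = 15, pos = 9, neg = 6, p = 0.607239, fail to reject H0.


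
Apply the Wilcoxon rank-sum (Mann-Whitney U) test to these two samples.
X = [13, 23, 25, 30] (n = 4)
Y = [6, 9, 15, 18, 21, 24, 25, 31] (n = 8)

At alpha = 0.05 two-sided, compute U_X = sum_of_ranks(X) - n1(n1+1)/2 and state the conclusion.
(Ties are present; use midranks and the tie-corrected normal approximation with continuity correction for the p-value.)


Step 1: Combine and sort all 12 observations; assign midranks.
sorted (value, group): (6,Y), (9,Y), (13,X), (15,Y), (18,Y), (21,Y), (23,X), (24,Y), (25,X), (25,Y), (30,X), (31,Y)
ranks: 6->1, 9->2, 13->3, 15->4, 18->5, 21->6, 23->7, 24->8, 25->9.5, 25->9.5, 30->11, 31->12
Step 2: Rank sum for X: R1 = 3 + 7 + 9.5 + 11 = 30.5.
Step 3: U_X = R1 - n1(n1+1)/2 = 30.5 - 4*5/2 = 30.5 - 10 = 20.5.
       U_Y = n1*n2 - U_X = 32 - 20.5 = 11.5.
Step 4: Ties are present, so use the tie-corrected normal approximation (with continuity correction) for the p-value.
Step 5: p-value = 0.496152; compare to alpha = 0.05. fail to reject H0.

U_X = 20.5, p = 0.496152, fail to reject H0 at alpha = 0.05.


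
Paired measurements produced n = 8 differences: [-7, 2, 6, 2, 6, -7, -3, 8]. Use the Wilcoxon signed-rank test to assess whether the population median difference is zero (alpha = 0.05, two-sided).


Step 1: Drop any zero differences (none here) and take |d_i|.
|d| = [7, 2, 6, 2, 6, 7, 3, 8]
Step 2: Midrank |d_i| (ties get averaged ranks).
ranks: |7|->6.5, |2|->1.5, |6|->4.5, |2|->1.5, |6|->4.5, |7|->6.5, |3|->3, |8|->8
Step 3: Attach original signs; sum ranks with positive sign and with negative sign.
W+ = 1.5 + 4.5 + 1.5 + 4.5 + 8 = 20
W- = 6.5 + 6.5 + 3 = 16
(Check: W+ + W- = 36 should equal n(n+1)/2 = 36.)
Step 4: Test statistic W = min(W+, W-) = 16.
Step 5: Ties in |d|, so use the tie-corrected normal approximation.
        E[W] = n(n+1)/4 = 8*9/4 = 18.
        Tie groups: |d|=2 (t=2), |d|=6 (t=2), |d|=7 (t=2); sum(t^3 - t) = 18.
        Var[W] = n(n+1)(2n+1)/24 - sum(t^3-t)/48 = 1224/24 - 18/48 = 50.625.
        z = (W - E[W]) / sqrt(Var[W]) = (16 - 18) / 7.1151 = -0.2811.
        Two-sided p = 2*Phi(z) = 0.778640.
Step 6: alpha = 0.05. fail to reject H0.

W+ = 20, W- = 16, W = min = 16, p = 0.778640, fail to reject H0.


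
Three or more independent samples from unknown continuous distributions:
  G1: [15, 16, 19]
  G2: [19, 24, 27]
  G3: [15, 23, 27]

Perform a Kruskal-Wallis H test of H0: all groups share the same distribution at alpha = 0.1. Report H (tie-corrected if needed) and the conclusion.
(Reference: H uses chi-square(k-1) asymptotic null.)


Step 1: Combine all N = 9 observations and assign midranks.
sorted (value, group, rank): (15,G1,1.5), (15,G3,1.5), (16,G1,3), (19,G1,4.5), (19,G2,4.5), (23,G3,6), (24,G2,7), (27,G2,8.5), (27,G3,8.5)
Step 2: Sum ranks within each group.
R_1 = 9 (n_1 = 3)
R_2 = 20 (n_2 = 3)
R_3 = 16 (n_3 = 3)
Step 3: H = 12/(N(N+1)) * sum(R_i^2/n_i) - 3(N+1)
     = 12/(9*10) * (9^2/3 + 20^2/3 + 16^2/3) - 3*10
     = 0.133333 * 245.667 - 30
     = 2.755556.
Step 4: Ties present; correction factor C = 1 - 18/(9^3 - 9) = 0.975000. Corrected H = 2.755556 / 0.975000 = 2.826211.
Step 5: Under H0, H ~ chi^2(2); p-value = 0.243386.
Step 6: alpha = 0.1. fail to reject H0.

H = 2.8262, df = 2, p = 0.243386, fail to reject H0.


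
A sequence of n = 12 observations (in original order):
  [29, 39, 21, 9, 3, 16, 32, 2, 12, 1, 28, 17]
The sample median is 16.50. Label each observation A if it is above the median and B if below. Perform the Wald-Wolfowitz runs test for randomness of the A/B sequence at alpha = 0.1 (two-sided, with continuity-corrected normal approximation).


Step 1: Compute median = 16.50; label A = above, B = below.
Labels in order: AAABBBABBBAA  (n_A = 6, n_B = 6)
Step 2: Count runs R = 5.
Step 3: Under H0 (random ordering), E[R] = 2*n_A*n_B/(n_A+n_B) + 1 = 2*6*6/12 + 1 = 7.0000.
        Var[R] = 2*n_A*n_B*(2*n_A*n_B - n_A - n_B) / ((n_A+n_B)^2 * (n_A+n_B-1)) = 4320/1584 = 2.7273.
        SD[R] = 1.6514.
Step 4: Continuity-corrected z = (R + 0.5 - E[R]) / SD[R] = (5 + 0.5 - 7.0000) / 1.6514 = -0.9083.
Step 5: Two-sided p-value via normal approximation = 2*(1 - Phi(|z|)) = 0.363722.
Step 6: alpha = 0.1. fail to reject H0.

R = 5, z = -0.9083, p = 0.363722, fail to reject H0.


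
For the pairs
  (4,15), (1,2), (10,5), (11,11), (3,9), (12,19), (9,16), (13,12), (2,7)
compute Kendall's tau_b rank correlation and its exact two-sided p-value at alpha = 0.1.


Step 1: Enumerate the 36 unordered pairs (i,j) with i<j and classify each by sign(x_j-x_i) * sign(y_j-y_i).
  (1,2):dx=-3,dy=-13->C; (1,3):dx=+6,dy=-10->D; (1,4):dx=+7,dy=-4->D; (1,5):dx=-1,dy=-6->C
  (1,6):dx=+8,dy=+4->C; (1,7):dx=+5,dy=+1->C; (1,8):dx=+9,dy=-3->D; (1,9):dx=-2,dy=-8->C
  (2,3):dx=+9,dy=+3->C; (2,4):dx=+10,dy=+9->C; (2,5):dx=+2,dy=+7->C; (2,6):dx=+11,dy=+17->C
  (2,7):dx=+8,dy=+14->C; (2,8):dx=+12,dy=+10->C; (2,9):dx=+1,dy=+5->C; (3,4):dx=+1,dy=+6->C
  (3,5):dx=-7,dy=+4->D; (3,6):dx=+2,dy=+14->C; (3,7):dx=-1,dy=+11->D; (3,8):dx=+3,dy=+7->C
  (3,9):dx=-8,dy=+2->D; (4,5):dx=-8,dy=-2->C; (4,6):dx=+1,dy=+8->C; (4,7):dx=-2,dy=+5->D
  (4,8):dx=+2,dy=+1->C; (4,9):dx=-9,dy=-4->C; (5,6):dx=+9,dy=+10->C; (5,7):dx=+6,dy=+7->C
  (5,8):dx=+10,dy=+3->C; (5,9):dx=-1,dy=-2->C; (6,7):dx=-3,dy=-3->C; (6,8):dx=+1,dy=-7->D
  (6,9):dx=-10,dy=-12->C; (7,8):dx=+4,dy=-4->D; (7,9):dx=-7,dy=-9->C; (8,9):dx=-11,dy=-5->C
Step 2: C = 27, D = 9, total pairs = 36.
Step 3: tau = (C - D)/(n(n-1)/2) = (27 - 9)/36 = 0.500000.
Step 4: Exact two-sided p-value (enumerate n! = 362880 permutations of y under H0): p = 0.075176.
Step 5: alpha = 0.1. reject H0.

tau_b = 0.5000 (C=27, D=9), p = 0.075176, reject H0.


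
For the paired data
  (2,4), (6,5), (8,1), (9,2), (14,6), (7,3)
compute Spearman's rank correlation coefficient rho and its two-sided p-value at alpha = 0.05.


Step 1: Rank x and y separately (midranks; no ties here).
rank(x): 2->1, 6->2, 8->4, 9->5, 14->6, 7->3
rank(y): 4->4, 5->5, 1->1, 2->2, 6->6, 3->3
Step 2: d_i = R_x(i) - R_y(i); compute d_i^2.
  (1-4)^2=9, (2-5)^2=9, (4-1)^2=9, (5-2)^2=9, (6-6)^2=0, (3-3)^2=0
sum(d^2) = 36.
Step 3: rho = 1 - 6*36 / (6*(6^2 - 1)) = 1 - 216/210 = -0.028571.
Step 4: Under H0, t = rho * sqrt((n-2)/(1-rho^2)) = -0.0572 ~ t(4).
Step 5: Two-sided p-value from the t-distribution with 4 df = 0.957155.
Step 6: alpha = 0.05. fail to reject H0.

rho = -0.0286, p = 0.957155, fail to reject H0 at alpha = 0.05.


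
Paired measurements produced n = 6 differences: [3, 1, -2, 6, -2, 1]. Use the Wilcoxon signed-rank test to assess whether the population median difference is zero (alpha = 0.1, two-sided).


Step 1: Drop any zero differences (none here) and take |d_i|.
|d| = [3, 1, 2, 6, 2, 1]
Step 2: Midrank |d_i| (ties get averaged ranks).
ranks: |3|->5, |1|->1.5, |2|->3.5, |6|->6, |2|->3.5, |1|->1.5
Step 3: Attach original signs; sum ranks with positive sign and with negative sign.
W+ = 5 + 1.5 + 6 + 1.5 = 14
W- = 3.5 + 3.5 = 7
(Check: W+ + W- = 21 should equal n(n+1)/2 = 21.)
Step 4: Test statistic W = min(W+, W-) = 7.
Step 5: Ties in |d|, so use the tie-corrected normal approximation.
        E[W] = n(n+1)/4 = 6*7/4 = 10.5.
        Tie groups: |d|=1 (t=2), |d|=2 (t=2); sum(t^3 - t) = 12.
        Var[W] = n(n+1)(2n+1)/24 - sum(t^3-t)/48 = 546/24 - 12/48 = 22.5.
        z = (W - E[W]) / sqrt(Var[W]) = (7 - 10.5) / 4.7434 = -0.7379.
        Two-sided p = 2*Phi(z) = 0.460597.
Step 6: alpha = 0.1. fail to reject H0.

W+ = 14, W- = 7, W = min = 7, p = 0.460597, fail to reject H0.


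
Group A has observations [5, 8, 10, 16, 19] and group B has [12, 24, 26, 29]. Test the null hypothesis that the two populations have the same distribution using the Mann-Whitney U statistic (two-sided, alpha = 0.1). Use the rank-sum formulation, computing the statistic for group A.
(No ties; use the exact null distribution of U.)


Step 1: Combine and sort all 9 observations; assign midranks.
sorted (value, group): (5,X), (8,X), (10,X), (12,Y), (16,X), (19,X), (24,Y), (26,Y), (29,Y)
ranks: 5->1, 8->2, 10->3, 12->4, 16->5, 19->6, 24->7, 26->8, 29->9
Step 2: Rank sum for X: R1 = 1 + 2 + 3 + 5 + 6 = 17.
Step 3: U_X = R1 - n1(n1+1)/2 = 17 - 5*6/2 = 17 - 15 = 2.
       U_Y = n1*n2 - U_X = 20 - 2 = 18.
Step 4: No ties, so the exact null distribution of U (based on enumerating the C(9,5) = 126 equally likely rank assignments) gives the two-sided p-value.
Step 5: p-value = 0.063492; compare to alpha = 0.1. reject H0.

U_X = 2, p = 0.063492, reject H0 at alpha = 0.1.


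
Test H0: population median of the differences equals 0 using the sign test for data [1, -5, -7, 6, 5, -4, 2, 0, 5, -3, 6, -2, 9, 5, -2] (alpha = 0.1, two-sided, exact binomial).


Step 1: Discard zero differences. Original n = 15; n_eff = number of nonzero differences = 14.
Nonzero differences (with sign): +1, -5, -7, +6, +5, -4, +2, +5, -3, +6, -2, +9, +5, -2
Step 2: Count signs: positive = 8, negative = 6.
Step 3: Under H0: P(positive) = 0.5, so the number of positives S ~ Bin(14, 0.5).
Step 4: Two-sided exact p-value = sum of Bin(14,0.5) probabilities at or below the observed probability = 0.790527.
Step 5: alpha = 0.1. fail to reject H0.

n_eff = 14, pos = 8, neg = 6, p = 0.790527, fail to reject H0.


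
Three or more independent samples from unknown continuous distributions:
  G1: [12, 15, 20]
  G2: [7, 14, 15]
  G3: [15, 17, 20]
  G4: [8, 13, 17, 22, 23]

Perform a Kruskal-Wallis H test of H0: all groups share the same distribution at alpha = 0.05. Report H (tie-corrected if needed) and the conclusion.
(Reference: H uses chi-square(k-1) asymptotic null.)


Step 1: Combine all N = 14 observations and assign midranks.
sorted (value, group, rank): (7,G2,1), (8,G4,2), (12,G1,3), (13,G4,4), (14,G2,5), (15,G1,7), (15,G2,7), (15,G3,7), (17,G3,9.5), (17,G4,9.5), (20,G1,11.5), (20,G3,11.5), (22,G4,13), (23,G4,14)
Step 2: Sum ranks within each group.
R_1 = 21.5 (n_1 = 3)
R_2 = 13 (n_2 = 3)
R_3 = 28 (n_3 = 3)
R_4 = 42.5 (n_4 = 5)
Step 3: H = 12/(N(N+1)) * sum(R_i^2/n_i) - 3(N+1)
     = 12/(14*15) * (21.5^2/3 + 13^2/3 + 28^2/3 + 42.5^2/5) - 3*15
     = 0.057143 * 833 - 45
     = 2.600000.
Step 4: Ties present; correction factor C = 1 - 36/(14^3 - 14) = 0.986813. Corrected H = 2.600000 / 0.986813 = 2.634744.
Step 5: Under H0, H ~ chi^2(3); p-value = 0.451431.
Step 6: alpha = 0.05. fail to reject H0.

H = 2.6347, df = 3, p = 0.451431, fail to reject H0.


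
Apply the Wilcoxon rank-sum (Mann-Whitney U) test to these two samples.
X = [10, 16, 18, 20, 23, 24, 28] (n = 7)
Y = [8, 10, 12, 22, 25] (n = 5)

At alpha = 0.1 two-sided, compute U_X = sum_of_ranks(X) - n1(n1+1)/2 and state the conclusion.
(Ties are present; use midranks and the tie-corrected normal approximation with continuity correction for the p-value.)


Step 1: Combine and sort all 12 observations; assign midranks.
sorted (value, group): (8,Y), (10,X), (10,Y), (12,Y), (16,X), (18,X), (20,X), (22,Y), (23,X), (24,X), (25,Y), (28,X)
ranks: 8->1, 10->2.5, 10->2.5, 12->4, 16->5, 18->6, 20->7, 22->8, 23->9, 24->10, 25->11, 28->12
Step 2: Rank sum for X: R1 = 2.5 + 5 + 6 + 7 + 9 + 10 + 12 = 51.5.
Step 3: U_X = R1 - n1(n1+1)/2 = 51.5 - 7*8/2 = 51.5 - 28 = 23.5.
       U_Y = n1*n2 - U_X = 35 - 23.5 = 11.5.
Step 4: Ties are present, so use the tie-corrected normal approximation (with continuity correction) for the p-value.
Step 5: p-value = 0.370914; compare to alpha = 0.1. fail to reject H0.

U_X = 23.5, p = 0.370914, fail to reject H0 at alpha = 0.1.


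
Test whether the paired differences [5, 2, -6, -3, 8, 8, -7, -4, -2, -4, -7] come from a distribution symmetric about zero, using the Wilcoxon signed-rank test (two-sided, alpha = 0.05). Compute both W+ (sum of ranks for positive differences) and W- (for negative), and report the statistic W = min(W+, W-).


Step 1: Drop any zero differences (none here) and take |d_i|.
|d| = [5, 2, 6, 3, 8, 8, 7, 4, 2, 4, 7]
Step 2: Midrank |d_i| (ties get averaged ranks).
ranks: |5|->6, |2|->1.5, |6|->7, |3|->3, |8|->10.5, |8|->10.5, |7|->8.5, |4|->4.5, |2|->1.5, |4|->4.5, |7|->8.5
Step 3: Attach original signs; sum ranks with positive sign and with negative sign.
W+ = 6 + 1.5 + 10.5 + 10.5 = 28.5
W- = 7 + 3 + 8.5 + 4.5 + 1.5 + 4.5 + 8.5 = 37.5
(Check: W+ + W- = 66 should equal n(n+1)/2 = 66.)
Step 4: Test statistic W = min(W+, W-) = 28.5.
Step 5: Ties in |d|, so use the tie-corrected normal approximation.
        E[W] = n(n+1)/4 = 11*12/4 = 33.
        Tie groups: |d|=2 (t=2), |d|=4 (t=2), |d|=7 (t=2), |d|=8 (t=2); sum(t^3 - t) = 24.
        Var[W] = n(n+1)(2n+1)/24 - sum(t^3-t)/48 = 3036/24 - 24/48 = 126.
        z = (W - E[W]) / sqrt(Var[W]) = (28.5 - 33) / 11.2250 = -0.4009.
        Two-sided p = 2*Phi(z) = 0.688500.
Step 6: alpha = 0.05. fail to reject H0.

W+ = 28.5, W- = 37.5, W = min = 28.5, p = 0.688500, fail to reject H0.


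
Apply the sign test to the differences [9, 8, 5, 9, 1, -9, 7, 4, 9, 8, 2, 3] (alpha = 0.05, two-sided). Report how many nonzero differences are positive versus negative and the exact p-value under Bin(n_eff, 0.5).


Step 1: Discard zero differences. Original n = 12; n_eff = number of nonzero differences = 12.
Nonzero differences (with sign): +9, +8, +5, +9, +1, -9, +7, +4, +9, +8, +2, +3
Step 2: Count signs: positive = 11, negative = 1.
Step 3: Under H0: P(positive) = 0.5, so the number of positives S ~ Bin(12, 0.5).
Step 4: Two-sided exact p-value = sum of Bin(12,0.5) probabilities at or below the observed probability = 0.006348.
Step 5: alpha = 0.05. reject H0.

n_eff = 12, pos = 11, neg = 1, p = 0.006348, reject H0.


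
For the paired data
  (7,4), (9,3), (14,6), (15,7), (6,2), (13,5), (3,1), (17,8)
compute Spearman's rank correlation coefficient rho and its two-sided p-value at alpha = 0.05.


Step 1: Rank x and y separately (midranks; no ties here).
rank(x): 7->3, 9->4, 14->6, 15->7, 6->2, 13->5, 3->1, 17->8
rank(y): 4->4, 3->3, 6->6, 7->7, 2->2, 5->5, 1->1, 8->8
Step 2: d_i = R_x(i) - R_y(i); compute d_i^2.
  (3-4)^2=1, (4-3)^2=1, (6-6)^2=0, (7-7)^2=0, (2-2)^2=0, (5-5)^2=0, (1-1)^2=0, (8-8)^2=0
sum(d^2) = 2.
Step 3: rho = 1 - 6*2 / (8*(8^2 - 1)) = 1 - 12/504 = 0.976190.
Step 4: Under H0, t = rho * sqrt((n-2)/(1-rho^2)) = 11.0235 ~ t(6).
Step 5: Two-sided p-value from the t-distribution with 6 df = 0.000033.
Step 6: alpha = 0.05. reject H0.

rho = 0.9762, p = 0.000033, reject H0 at alpha = 0.05.


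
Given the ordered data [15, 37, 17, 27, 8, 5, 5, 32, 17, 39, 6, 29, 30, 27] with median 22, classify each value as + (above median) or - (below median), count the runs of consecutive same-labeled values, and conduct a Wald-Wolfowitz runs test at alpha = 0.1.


Step 1: Compute median = 22; label A = above, B = below.
Labels in order: BABABBBABABAAA  (n_A = 7, n_B = 7)
Step 2: Count runs R = 10.
Step 3: Under H0 (random ordering), E[R] = 2*n_A*n_B/(n_A+n_B) + 1 = 2*7*7/14 + 1 = 8.0000.
        Var[R] = 2*n_A*n_B*(2*n_A*n_B - n_A - n_B) / ((n_A+n_B)^2 * (n_A+n_B-1)) = 8232/2548 = 3.2308.
        SD[R] = 1.7974.
Step 4: Continuity-corrected z = (R - 0.5 - E[R]) / SD[R] = (10 - 0.5 - 8.0000) / 1.7974 = 0.8345.
Step 5: Two-sided p-value via normal approximation = 2*(1 - Phi(|z|)) = 0.403986.
Step 6: alpha = 0.1. fail to reject H0.

R = 10, z = 0.8345, p = 0.403986, fail to reject H0.


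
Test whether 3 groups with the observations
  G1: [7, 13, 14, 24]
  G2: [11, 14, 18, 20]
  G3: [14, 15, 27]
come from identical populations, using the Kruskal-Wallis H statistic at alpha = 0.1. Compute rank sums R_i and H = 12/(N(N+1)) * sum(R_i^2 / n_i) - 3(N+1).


Step 1: Combine all N = 11 observations and assign midranks.
sorted (value, group, rank): (7,G1,1), (11,G2,2), (13,G1,3), (14,G1,5), (14,G2,5), (14,G3,5), (15,G3,7), (18,G2,8), (20,G2,9), (24,G1,10), (27,G3,11)
Step 2: Sum ranks within each group.
R_1 = 19 (n_1 = 4)
R_2 = 24 (n_2 = 4)
R_3 = 23 (n_3 = 3)
Step 3: H = 12/(N(N+1)) * sum(R_i^2/n_i) - 3(N+1)
     = 12/(11*12) * (19^2/4 + 24^2/4 + 23^2/3) - 3*12
     = 0.090909 * 410.583 - 36
     = 1.325758.
Step 4: Ties present; correction factor C = 1 - 24/(11^3 - 11) = 0.981818. Corrected H = 1.325758 / 0.981818 = 1.350309.
Step 5: Under H0, H ~ chi^2(2); p-value = 0.509078.
Step 6: alpha = 0.1. fail to reject H0.

H = 1.3503, df = 2, p = 0.509078, fail to reject H0.


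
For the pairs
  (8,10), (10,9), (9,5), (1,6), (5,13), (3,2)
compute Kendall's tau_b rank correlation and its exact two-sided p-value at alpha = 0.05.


Step 1: Enumerate the 15 unordered pairs (i,j) with i<j and classify each by sign(x_j-x_i) * sign(y_j-y_i).
  (1,2):dx=+2,dy=-1->D; (1,3):dx=+1,dy=-5->D; (1,4):dx=-7,dy=-4->C; (1,5):dx=-3,dy=+3->D
  (1,6):dx=-5,dy=-8->C; (2,3):dx=-1,dy=-4->C; (2,4):dx=-9,dy=-3->C; (2,5):dx=-5,dy=+4->D
  (2,6):dx=-7,dy=-7->C; (3,4):dx=-8,dy=+1->D; (3,5):dx=-4,dy=+8->D; (3,6):dx=-6,dy=-3->C
  (4,5):dx=+4,dy=+7->C; (4,6):dx=+2,dy=-4->D; (5,6):dx=-2,dy=-11->C
Step 2: C = 8, D = 7, total pairs = 15.
Step 3: tau = (C - D)/(n(n-1)/2) = (8 - 7)/15 = 0.066667.
Step 4: Exact two-sided p-value (enumerate n! = 720 permutations of y under H0): p = 1.000000.
Step 5: alpha = 0.05. fail to reject H0.

tau_b = 0.0667 (C=8, D=7), p = 1.000000, fail to reject H0.


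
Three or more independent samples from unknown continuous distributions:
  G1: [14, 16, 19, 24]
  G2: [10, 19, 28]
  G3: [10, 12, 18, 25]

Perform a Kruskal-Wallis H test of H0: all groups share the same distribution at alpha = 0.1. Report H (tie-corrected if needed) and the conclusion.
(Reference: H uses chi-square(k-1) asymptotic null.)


Step 1: Combine all N = 11 observations and assign midranks.
sorted (value, group, rank): (10,G2,1.5), (10,G3,1.5), (12,G3,3), (14,G1,4), (16,G1,5), (18,G3,6), (19,G1,7.5), (19,G2,7.5), (24,G1,9), (25,G3,10), (28,G2,11)
Step 2: Sum ranks within each group.
R_1 = 25.5 (n_1 = 4)
R_2 = 20 (n_2 = 3)
R_3 = 20.5 (n_3 = 4)
Step 3: H = 12/(N(N+1)) * sum(R_i^2/n_i) - 3(N+1)
     = 12/(11*12) * (25.5^2/4 + 20^2/3 + 20.5^2/4) - 3*12
     = 0.090909 * 400.958 - 36
     = 0.450758.
Step 4: Ties present; correction factor C = 1 - 12/(11^3 - 11) = 0.990909. Corrected H = 0.450758 / 0.990909 = 0.454893.
Step 5: Under H0, H ~ chi^2(2); p-value = 0.796565.
Step 6: alpha = 0.1. fail to reject H0.

H = 0.4549, df = 2, p = 0.796565, fail to reject H0.


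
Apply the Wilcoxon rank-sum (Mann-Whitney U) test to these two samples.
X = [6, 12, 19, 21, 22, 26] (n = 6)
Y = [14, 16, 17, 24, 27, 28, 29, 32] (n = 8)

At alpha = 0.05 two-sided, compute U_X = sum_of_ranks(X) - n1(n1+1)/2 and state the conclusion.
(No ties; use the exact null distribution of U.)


Step 1: Combine and sort all 14 observations; assign midranks.
sorted (value, group): (6,X), (12,X), (14,Y), (16,Y), (17,Y), (19,X), (21,X), (22,X), (24,Y), (26,X), (27,Y), (28,Y), (29,Y), (32,Y)
ranks: 6->1, 12->2, 14->3, 16->4, 17->5, 19->6, 21->7, 22->8, 24->9, 26->10, 27->11, 28->12, 29->13, 32->14
Step 2: Rank sum for X: R1 = 1 + 2 + 6 + 7 + 8 + 10 = 34.
Step 3: U_X = R1 - n1(n1+1)/2 = 34 - 6*7/2 = 34 - 21 = 13.
       U_Y = n1*n2 - U_X = 48 - 13 = 35.
Step 4: No ties, so the exact null distribution of U (based on enumerating the C(14,6) = 3003 equally likely rank assignments) gives the two-sided p-value.
Step 5: p-value = 0.181152; compare to alpha = 0.05. fail to reject H0.

U_X = 13, p = 0.181152, fail to reject H0 at alpha = 0.05.


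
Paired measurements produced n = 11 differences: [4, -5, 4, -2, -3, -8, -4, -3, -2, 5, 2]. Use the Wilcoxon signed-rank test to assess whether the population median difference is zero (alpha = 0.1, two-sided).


Step 1: Drop any zero differences (none here) and take |d_i|.
|d| = [4, 5, 4, 2, 3, 8, 4, 3, 2, 5, 2]
Step 2: Midrank |d_i| (ties get averaged ranks).
ranks: |4|->7, |5|->9.5, |4|->7, |2|->2, |3|->4.5, |8|->11, |4|->7, |3|->4.5, |2|->2, |5|->9.5, |2|->2
Step 3: Attach original signs; sum ranks with positive sign and with negative sign.
W+ = 7 + 7 + 9.5 + 2 = 25.5
W- = 9.5 + 2 + 4.5 + 11 + 7 + 4.5 + 2 = 40.5
(Check: W+ + W- = 66 should equal n(n+1)/2 = 66.)
Step 4: Test statistic W = min(W+, W-) = 25.5.
Step 5: Ties in |d|, so use the tie-corrected normal approximation.
        E[W] = n(n+1)/4 = 11*12/4 = 33.
        Tie groups: |d|=2 (t=3), |d|=3 (t=2), |d|=4 (t=3), |d|=5 (t=2); sum(t^3 - t) = 60.
        Var[W] = n(n+1)(2n+1)/24 - sum(t^3-t)/48 = 3036/24 - 60/48 = 125.25.
        z = (W - E[W]) / sqrt(Var[W]) = (25.5 - 33) / 11.1915 = -0.6702.
        Two-sided p = 2*Phi(z) = 0.502762.
Step 6: alpha = 0.1. fail to reject H0.

W+ = 25.5, W- = 40.5, W = min = 25.5, p = 0.502762, fail to reject H0.


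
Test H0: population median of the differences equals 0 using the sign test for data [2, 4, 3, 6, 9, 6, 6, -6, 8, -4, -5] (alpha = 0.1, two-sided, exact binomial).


Step 1: Discard zero differences. Original n = 11; n_eff = number of nonzero differences = 11.
Nonzero differences (with sign): +2, +4, +3, +6, +9, +6, +6, -6, +8, -4, -5
Step 2: Count signs: positive = 8, negative = 3.
Step 3: Under H0: P(positive) = 0.5, so the number of positives S ~ Bin(11, 0.5).
Step 4: Two-sided exact p-value = sum of Bin(11,0.5) probabilities at or below the observed probability = 0.226562.
Step 5: alpha = 0.1. fail to reject H0.

n_eff = 11, pos = 8, neg = 3, p = 0.226562, fail to reject H0.


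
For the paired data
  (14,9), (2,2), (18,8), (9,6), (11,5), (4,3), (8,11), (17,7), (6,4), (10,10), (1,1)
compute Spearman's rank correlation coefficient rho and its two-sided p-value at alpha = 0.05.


Step 1: Rank x and y separately (midranks; no ties here).
rank(x): 14->9, 2->2, 18->11, 9->6, 11->8, 4->3, 8->5, 17->10, 6->4, 10->7, 1->1
rank(y): 9->9, 2->2, 8->8, 6->6, 5->5, 3->3, 11->11, 7->7, 4->4, 10->10, 1->1
Step 2: d_i = R_x(i) - R_y(i); compute d_i^2.
  (9-9)^2=0, (2-2)^2=0, (11-8)^2=9, (6-6)^2=0, (8-5)^2=9, (3-3)^2=0, (5-11)^2=36, (10-7)^2=9, (4-4)^2=0, (7-10)^2=9, (1-1)^2=0
sum(d^2) = 72.
Step 3: rho = 1 - 6*72 / (11*(11^2 - 1)) = 1 - 432/1320 = 0.672727.
Step 4: Under H0, t = rho * sqrt((n-2)/(1-rho^2)) = 2.7277 ~ t(9).
Step 5: Two-sided p-value from the t-distribution with 9 df = 0.023313.
Step 6: alpha = 0.05. reject H0.

rho = 0.6727, p = 0.023313, reject H0 at alpha = 0.05.


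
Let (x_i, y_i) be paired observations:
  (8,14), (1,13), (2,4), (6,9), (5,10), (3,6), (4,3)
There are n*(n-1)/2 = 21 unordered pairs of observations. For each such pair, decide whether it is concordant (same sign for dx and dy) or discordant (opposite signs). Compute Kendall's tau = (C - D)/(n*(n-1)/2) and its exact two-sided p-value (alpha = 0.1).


Step 1: Enumerate the 21 unordered pairs (i,j) with i<j and classify each by sign(x_j-x_i) * sign(y_j-y_i).
  (1,2):dx=-7,dy=-1->C; (1,3):dx=-6,dy=-10->C; (1,4):dx=-2,dy=-5->C; (1,5):dx=-3,dy=-4->C
  (1,6):dx=-5,dy=-8->C; (1,7):dx=-4,dy=-11->C; (2,3):dx=+1,dy=-9->D; (2,4):dx=+5,dy=-4->D
  (2,5):dx=+4,dy=-3->D; (2,6):dx=+2,dy=-7->D; (2,7):dx=+3,dy=-10->D; (3,4):dx=+4,dy=+5->C
  (3,5):dx=+3,dy=+6->C; (3,6):dx=+1,dy=+2->C; (3,7):dx=+2,dy=-1->D; (4,5):dx=-1,dy=+1->D
  (4,6):dx=-3,dy=-3->C; (4,7):dx=-2,dy=-6->C; (5,6):dx=-2,dy=-4->C; (5,7):dx=-1,dy=-7->C
  (6,7):dx=+1,dy=-3->D
Step 2: C = 13, D = 8, total pairs = 21.
Step 3: tau = (C - D)/(n(n-1)/2) = (13 - 8)/21 = 0.238095.
Step 4: Exact two-sided p-value (enumerate n! = 5040 permutations of y under H0): p = 0.561905.
Step 5: alpha = 0.1. fail to reject H0.

tau_b = 0.2381 (C=13, D=8), p = 0.561905, fail to reject H0.


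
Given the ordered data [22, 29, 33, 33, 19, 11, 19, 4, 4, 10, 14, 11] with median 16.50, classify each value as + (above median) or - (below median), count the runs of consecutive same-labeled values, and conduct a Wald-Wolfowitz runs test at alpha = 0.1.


Step 1: Compute median = 16.50; label A = above, B = below.
Labels in order: AAAAABABBBBB  (n_A = 6, n_B = 6)
Step 2: Count runs R = 4.
Step 3: Under H0 (random ordering), E[R] = 2*n_A*n_B/(n_A+n_B) + 1 = 2*6*6/12 + 1 = 7.0000.
        Var[R] = 2*n_A*n_B*(2*n_A*n_B - n_A - n_B) / ((n_A+n_B)^2 * (n_A+n_B-1)) = 4320/1584 = 2.7273.
        SD[R] = 1.6514.
Step 4: Continuity-corrected z = (R + 0.5 - E[R]) / SD[R] = (4 + 0.5 - 7.0000) / 1.6514 = -1.5138.
Step 5: Two-sided p-value via normal approximation = 2*(1 - Phi(|z|)) = 0.130070.
Step 6: alpha = 0.1. fail to reject H0.

R = 4, z = -1.5138, p = 0.130070, fail to reject H0.


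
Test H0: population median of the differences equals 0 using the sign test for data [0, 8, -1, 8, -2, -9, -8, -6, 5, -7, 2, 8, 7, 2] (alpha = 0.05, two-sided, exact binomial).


Step 1: Discard zero differences. Original n = 14; n_eff = number of nonzero differences = 13.
Nonzero differences (with sign): +8, -1, +8, -2, -9, -8, -6, +5, -7, +2, +8, +7, +2
Step 2: Count signs: positive = 7, negative = 6.
Step 3: Under H0: P(positive) = 0.5, so the number of positives S ~ Bin(13, 0.5).
Step 4: Two-sided exact p-value = sum of Bin(13,0.5) probabilities at or below the observed probability = 1.000000.
Step 5: alpha = 0.05. fail to reject H0.

n_eff = 13, pos = 7, neg = 6, p = 1.000000, fail to reject H0.


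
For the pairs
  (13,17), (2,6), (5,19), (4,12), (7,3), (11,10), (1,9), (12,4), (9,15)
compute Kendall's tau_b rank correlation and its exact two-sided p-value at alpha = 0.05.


Step 1: Enumerate the 36 unordered pairs (i,j) with i<j and classify each by sign(x_j-x_i) * sign(y_j-y_i).
  (1,2):dx=-11,dy=-11->C; (1,3):dx=-8,dy=+2->D; (1,4):dx=-9,dy=-5->C; (1,5):dx=-6,dy=-14->C
  (1,6):dx=-2,dy=-7->C; (1,7):dx=-12,dy=-8->C; (1,8):dx=-1,dy=-13->C; (1,9):dx=-4,dy=-2->C
  (2,3):dx=+3,dy=+13->C; (2,4):dx=+2,dy=+6->C; (2,5):dx=+5,dy=-3->D; (2,6):dx=+9,dy=+4->C
  (2,7):dx=-1,dy=+3->D; (2,8):dx=+10,dy=-2->D; (2,9):dx=+7,dy=+9->C; (3,4):dx=-1,dy=-7->C
  (3,5):dx=+2,dy=-16->D; (3,6):dx=+6,dy=-9->D; (3,7):dx=-4,dy=-10->C; (3,8):dx=+7,dy=-15->D
  (3,9):dx=+4,dy=-4->D; (4,5):dx=+3,dy=-9->D; (4,6):dx=+7,dy=-2->D; (4,7):dx=-3,dy=-3->C
  (4,8):dx=+8,dy=-8->D; (4,9):dx=+5,dy=+3->C; (5,6):dx=+4,dy=+7->C; (5,7):dx=-6,dy=+6->D
  (5,8):dx=+5,dy=+1->C; (5,9):dx=+2,dy=+12->C; (6,7):dx=-10,dy=-1->C; (6,8):dx=+1,dy=-6->D
  (6,9):dx=-2,dy=+5->D; (7,8):dx=+11,dy=-5->D; (7,9):dx=+8,dy=+6->C; (8,9):dx=-3,dy=+11->D
Step 2: C = 20, D = 16, total pairs = 36.
Step 3: tau = (C - D)/(n(n-1)/2) = (20 - 16)/36 = 0.111111.
Step 4: Exact two-sided p-value (enumerate n! = 362880 permutations of y under H0): p = 0.761414.
Step 5: alpha = 0.05. fail to reject H0.

tau_b = 0.1111 (C=20, D=16), p = 0.761414, fail to reject H0.


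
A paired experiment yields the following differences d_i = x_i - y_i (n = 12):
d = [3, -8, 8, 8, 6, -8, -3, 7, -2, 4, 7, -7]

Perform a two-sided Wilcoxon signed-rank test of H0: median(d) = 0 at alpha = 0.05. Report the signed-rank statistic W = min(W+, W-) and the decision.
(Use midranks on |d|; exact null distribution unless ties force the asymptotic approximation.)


Step 1: Drop any zero differences (none here) and take |d_i|.
|d| = [3, 8, 8, 8, 6, 8, 3, 7, 2, 4, 7, 7]
Step 2: Midrank |d_i| (ties get averaged ranks).
ranks: |3|->2.5, |8|->10.5, |8|->10.5, |8|->10.5, |6|->5, |8|->10.5, |3|->2.5, |7|->7, |2|->1, |4|->4, |7|->7, |7|->7
Step 3: Attach original signs; sum ranks with positive sign and with negative sign.
W+ = 2.5 + 10.5 + 10.5 + 5 + 7 + 4 + 7 = 46.5
W- = 10.5 + 10.5 + 2.5 + 1 + 7 = 31.5
(Check: W+ + W- = 78 should equal n(n+1)/2 = 78.)
Step 4: Test statistic W = min(W+, W-) = 31.5.
Step 5: Ties in |d|, so use the tie-corrected normal approximation.
        E[W] = n(n+1)/4 = 12*13/4 = 39.
        Tie groups: |d|=3 (t=2), |d|=7 (t=3), |d|=8 (t=4); sum(t^3 - t) = 90.
        Var[W] = n(n+1)(2n+1)/24 - sum(t^3-t)/48 = 3900/24 - 90/48 = 160.625.
        z = (W - E[W]) / sqrt(Var[W]) = (31.5 - 39) / 12.6738 = -0.5918.
        Two-sided p = 2*Phi(z) = 0.554003.
Step 6: alpha = 0.05. fail to reject H0.

W+ = 46.5, W- = 31.5, W = min = 31.5, p = 0.554003, fail to reject H0.


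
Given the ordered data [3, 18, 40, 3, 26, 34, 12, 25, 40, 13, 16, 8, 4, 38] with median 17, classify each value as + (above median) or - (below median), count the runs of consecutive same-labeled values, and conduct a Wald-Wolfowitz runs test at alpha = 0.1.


Step 1: Compute median = 17; label A = above, B = below.
Labels in order: BAABAABAABBBBA  (n_A = 7, n_B = 7)
Step 2: Count runs R = 8.
Step 3: Under H0 (random ordering), E[R] = 2*n_A*n_B/(n_A+n_B) + 1 = 2*7*7/14 + 1 = 8.0000.
        Var[R] = 2*n_A*n_B*(2*n_A*n_B - n_A - n_B) / ((n_A+n_B)^2 * (n_A+n_B-1)) = 8232/2548 = 3.2308.
        SD[R] = 1.7974.
Step 4: R = E[R], so z = 0 with no continuity correction.
Step 5: Two-sided p-value via normal approximation = 2*(1 - Phi(|z|)) = 1.000000.
Step 6: alpha = 0.1. fail to reject H0.

R = 8, z = 0.0000, p = 1.000000, fail to reject H0.


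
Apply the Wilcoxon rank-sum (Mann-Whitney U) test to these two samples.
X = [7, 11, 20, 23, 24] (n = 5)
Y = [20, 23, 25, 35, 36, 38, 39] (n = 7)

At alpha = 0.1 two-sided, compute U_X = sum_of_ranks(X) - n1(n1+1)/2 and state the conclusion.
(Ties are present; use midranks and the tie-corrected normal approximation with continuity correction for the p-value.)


Step 1: Combine and sort all 12 observations; assign midranks.
sorted (value, group): (7,X), (11,X), (20,X), (20,Y), (23,X), (23,Y), (24,X), (25,Y), (35,Y), (36,Y), (38,Y), (39,Y)
ranks: 7->1, 11->2, 20->3.5, 20->3.5, 23->5.5, 23->5.5, 24->7, 25->8, 35->9, 36->10, 38->11, 39->12
Step 2: Rank sum for X: R1 = 1 + 2 + 3.5 + 5.5 + 7 = 19.
Step 3: U_X = R1 - n1(n1+1)/2 = 19 - 5*6/2 = 19 - 15 = 4.
       U_Y = n1*n2 - U_X = 35 - 4 = 31.
Step 4: Ties are present, so use the tie-corrected normal approximation (with continuity correction) for the p-value.
Step 5: p-value = 0.034123; compare to alpha = 0.1. reject H0.

U_X = 4, p = 0.034123, reject H0 at alpha = 0.1.


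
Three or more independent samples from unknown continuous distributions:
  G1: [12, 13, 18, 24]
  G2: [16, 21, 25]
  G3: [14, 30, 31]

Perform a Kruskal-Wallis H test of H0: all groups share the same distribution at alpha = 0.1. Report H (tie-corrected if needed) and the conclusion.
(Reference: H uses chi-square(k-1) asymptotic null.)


Step 1: Combine all N = 10 observations and assign midranks.
sorted (value, group, rank): (12,G1,1), (13,G1,2), (14,G3,3), (16,G2,4), (18,G1,5), (21,G2,6), (24,G1,7), (25,G2,8), (30,G3,9), (31,G3,10)
Step 2: Sum ranks within each group.
R_1 = 15 (n_1 = 4)
R_2 = 18 (n_2 = 3)
R_3 = 22 (n_3 = 3)
Step 3: H = 12/(N(N+1)) * sum(R_i^2/n_i) - 3(N+1)
     = 12/(10*11) * (15^2/4 + 18^2/3 + 22^2/3) - 3*11
     = 0.109091 * 325.583 - 33
     = 2.518182.
Step 4: No ties, so H is used without correction.
Step 5: Under H0, H ~ chi^2(2); p-value = 0.283912.
Step 6: alpha = 0.1. fail to reject H0.

H = 2.5182, df = 2, p = 0.283912, fail to reject H0.


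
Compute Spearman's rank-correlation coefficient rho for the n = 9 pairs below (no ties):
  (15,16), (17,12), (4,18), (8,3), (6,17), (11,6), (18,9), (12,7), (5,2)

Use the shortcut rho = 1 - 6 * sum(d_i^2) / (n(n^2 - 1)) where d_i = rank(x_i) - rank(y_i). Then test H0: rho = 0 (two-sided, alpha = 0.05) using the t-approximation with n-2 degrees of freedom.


Step 1: Rank x and y separately (midranks; no ties here).
rank(x): 15->7, 17->8, 4->1, 8->4, 6->3, 11->5, 18->9, 12->6, 5->2
rank(y): 16->7, 12->6, 18->9, 3->2, 17->8, 6->3, 9->5, 7->4, 2->1
Step 2: d_i = R_x(i) - R_y(i); compute d_i^2.
  (7-7)^2=0, (8-6)^2=4, (1-9)^2=64, (4-2)^2=4, (3-8)^2=25, (5-3)^2=4, (9-5)^2=16, (6-4)^2=4, (2-1)^2=1
sum(d^2) = 122.
Step 3: rho = 1 - 6*122 / (9*(9^2 - 1)) = 1 - 732/720 = -0.016667.
Step 4: Under H0, t = rho * sqrt((n-2)/(1-rho^2)) = -0.0441 ~ t(7).
Step 5: Two-sided p-value from the t-distribution with 7 df = 0.966055.
Step 6: alpha = 0.05. fail to reject H0.

rho = -0.0167, p = 0.966055, fail to reject H0 at alpha = 0.05.


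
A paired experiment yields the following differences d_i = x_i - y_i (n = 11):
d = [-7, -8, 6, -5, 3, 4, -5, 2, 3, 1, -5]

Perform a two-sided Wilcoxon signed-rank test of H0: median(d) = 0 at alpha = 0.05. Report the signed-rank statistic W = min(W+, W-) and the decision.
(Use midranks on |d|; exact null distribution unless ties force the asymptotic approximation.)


Step 1: Drop any zero differences (none here) and take |d_i|.
|d| = [7, 8, 6, 5, 3, 4, 5, 2, 3, 1, 5]
Step 2: Midrank |d_i| (ties get averaged ranks).
ranks: |7|->10, |8|->11, |6|->9, |5|->7, |3|->3.5, |4|->5, |5|->7, |2|->2, |3|->3.5, |1|->1, |5|->7
Step 3: Attach original signs; sum ranks with positive sign and with negative sign.
W+ = 9 + 3.5 + 5 + 2 + 3.5 + 1 = 24
W- = 10 + 11 + 7 + 7 + 7 = 42
(Check: W+ + W- = 66 should equal n(n+1)/2 = 66.)
Step 4: Test statistic W = min(W+, W-) = 24.
Step 5: Ties in |d|, so use the tie-corrected normal approximation.
        E[W] = n(n+1)/4 = 11*12/4 = 33.
        Tie groups: |d|=3 (t=2), |d|=5 (t=3); sum(t^3 - t) = 30.
        Var[W] = n(n+1)(2n+1)/24 - sum(t^3-t)/48 = 3036/24 - 30/48 = 125.875.
        z = (W - E[W]) / sqrt(Var[W]) = (24 - 33) / 11.2194 = -0.8022.
        Two-sided p = 2*Phi(z) = 0.422448.
Step 6: alpha = 0.05. fail to reject H0.

W+ = 24, W- = 42, W = min = 24, p = 0.422448, fail to reject H0.
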